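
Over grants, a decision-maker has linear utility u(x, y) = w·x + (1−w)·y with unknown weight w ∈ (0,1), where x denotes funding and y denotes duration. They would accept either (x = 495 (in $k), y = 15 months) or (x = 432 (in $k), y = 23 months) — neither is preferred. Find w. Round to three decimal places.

w = 0.113

Indifference: w·495 + (1−w)·15 = w·432 + (1−w)·23.
w·(495−432) = (1−w)·(23−15), i.e. w·63 = (1−w)·8.
So w/(1−w) = 8/63 = 0.1270, giving w = 8/(63+8) = 0.113.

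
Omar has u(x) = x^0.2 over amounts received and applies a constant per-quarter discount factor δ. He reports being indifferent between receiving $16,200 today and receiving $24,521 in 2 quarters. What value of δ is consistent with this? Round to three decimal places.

δ ≈ 0.959

Equating discounted utilities: u(16200) = δ^2·u(24521) ⇒ δ^2 = u(16200)/u(24521).
With u(x) = x^0.2: δ^2 = 16200^0.2/24521^0.2 = (16200/24521)^0.2 = 0.92044.
Taking the square root: δ = 0.92044^(1/2) ≈ 0.959.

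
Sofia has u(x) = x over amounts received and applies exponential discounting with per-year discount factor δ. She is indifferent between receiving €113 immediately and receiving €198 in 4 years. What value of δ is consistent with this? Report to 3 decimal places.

δ ≈ 0.869

The payoff in 4 years is discounted by δ^4, so u(113) = δ^4·u(198) and δ^4 = u(113)/u(198).
With u(x) = x: δ^4 = 113/198 = 0.57071.
Taking the 4th root: δ = 0.57071^(1/4) ≈ 0.869.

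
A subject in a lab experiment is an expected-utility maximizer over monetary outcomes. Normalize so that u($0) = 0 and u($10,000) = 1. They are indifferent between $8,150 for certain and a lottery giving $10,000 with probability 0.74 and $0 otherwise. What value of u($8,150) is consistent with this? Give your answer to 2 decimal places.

By the standard-gamble method, u($8,150) is just the indifference probability on the best outcome: 0.74.

0.74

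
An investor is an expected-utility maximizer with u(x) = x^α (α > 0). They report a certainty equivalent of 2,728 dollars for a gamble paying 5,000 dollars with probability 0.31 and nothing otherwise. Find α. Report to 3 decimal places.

α ≈ 1.933

Since u(0) = 0, the lottery's EU is 0.31·5000^α.
Indifference: 2728^α = 0.31·5000^α, so (2728/5000)^α = 0.31.
Taking logs: α·ln(2728/5000) = ln(0.31), so α = -1.171183 / -0.605869 ≈ 1.933.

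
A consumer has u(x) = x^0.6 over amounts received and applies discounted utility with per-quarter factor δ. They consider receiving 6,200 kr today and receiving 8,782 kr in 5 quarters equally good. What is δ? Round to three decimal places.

δ ≈ 0.959

Indifference means u(6200) = δ^5 · u(8782), so δ^5 = u(6200)/u(8782).
Since u(x) = x^0.6, δ^5 = (6200/8782)^0.6 = 0.70599^0.6 = 0.81148.
So δ = 0.81148^(1/5) ≈ 0.959.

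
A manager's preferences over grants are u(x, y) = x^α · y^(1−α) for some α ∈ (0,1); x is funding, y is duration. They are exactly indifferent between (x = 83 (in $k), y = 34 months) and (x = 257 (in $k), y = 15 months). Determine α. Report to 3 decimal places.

Set the two utilities equal: 83^α·34^(1−α) = 257^α·15^(1−α).
Rearrange to (83/257)^α = (15/34)^(1−α) and take logs: α·-1.130235 = (1−α)·-0.818310.
With A = -1.130235 and B = -0.818310: α·A = (1−α)·B, so α = B/(A+B) = -0.818310/-1.948545 ≈ 0.420.

α ≈ 0.420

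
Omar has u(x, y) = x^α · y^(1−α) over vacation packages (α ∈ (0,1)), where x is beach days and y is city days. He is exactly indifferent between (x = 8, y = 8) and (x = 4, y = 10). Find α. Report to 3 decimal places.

α ≈ 0.244

Set the two utilities equal: 8^α·8^(1−α) = 4^α·10^(1−α).
Taking logs: α·ln 8 + (1−α)·ln 8 = α·ln 4 + (1−α)·ln 10, i.e. α·0.693147 = (1−α)·0.223144.
So α/(1−α) = (0.223144)/(0.693147) = 0.321929, and α = 0.321929/1.321929 ≈ 0.244.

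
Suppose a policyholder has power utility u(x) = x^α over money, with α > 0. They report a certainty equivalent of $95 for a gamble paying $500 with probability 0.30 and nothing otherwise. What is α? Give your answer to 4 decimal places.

α ≈ 0.7250

EU(lottery) = 0.30·500^α + 0.70·0 = 0.30·500^α.
Setting u(95) equal to that: 95^α = 0.30·500^α ⇒ (95/500)^α = 0.30.
Taking logs: α·ln(95/500) = ln(0.30), so α = -1.2039728 / -1.6607312 ≈ 0.7250.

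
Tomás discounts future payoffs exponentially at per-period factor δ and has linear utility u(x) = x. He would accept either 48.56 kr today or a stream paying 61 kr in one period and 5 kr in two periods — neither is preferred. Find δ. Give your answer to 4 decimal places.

δ ≈ 0.7500

Equating present values: 48.56 = 61δ + 5δ².
So 5δ² + 61δ − 48.56 = 0.
By the quadratic formula (taking the positive root), δ = (−61 + √4692.20) / 10 ≈ 0.7500.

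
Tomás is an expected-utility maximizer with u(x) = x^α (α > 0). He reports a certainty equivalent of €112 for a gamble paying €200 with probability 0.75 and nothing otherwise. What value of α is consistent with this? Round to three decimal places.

Since u(0) = 0, the lottery's EU is 0.75·200^α.
Equating: 112^α = 0.75·200^α, i.e. 0.5600^α = 0.75.
Taking logs: α·ln(112/200) = ln(0.75), so α = -0.287682 / -0.579818 ≈ 0.496.

α ≈ 0.496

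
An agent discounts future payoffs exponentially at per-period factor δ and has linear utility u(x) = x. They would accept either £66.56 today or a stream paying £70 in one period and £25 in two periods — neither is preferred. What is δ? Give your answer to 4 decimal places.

δ ≈ 0.7500

Present value of the stream is 70·δ + 25·δ². Indifference gives 70δ + 25δ² = 66.56.
Rearranged: 25δ² + 70δ − 66.56 = 0.
δ = (−70 + √(70² + 4·25·66.56)) / (2·25) = (−70 + √11556.00) / 50 ≈ 0.7500.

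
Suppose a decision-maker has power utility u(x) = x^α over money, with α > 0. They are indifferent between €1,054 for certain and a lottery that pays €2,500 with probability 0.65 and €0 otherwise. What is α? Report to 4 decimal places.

Since u(0) = 0, the lottery's EU is 0.65·2500^α.
Indifference: 1054^α = 0.65·2500^α, so (1054/2500)^α = 0.65.
Take logs: α = ln 0.65 / ln(1054/2500) ≈ 0.498766.

α ≈ 0.4988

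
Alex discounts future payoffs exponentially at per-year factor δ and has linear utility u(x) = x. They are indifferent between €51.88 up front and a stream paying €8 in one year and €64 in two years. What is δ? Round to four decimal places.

δ ≈ 0.8400

The stream is worth 8δ + 64δ² today, so 8δ + 64δ² = 51.88.
Rearranged: 64δ² + 8δ − 51.88 = 0.
The positive root is δ = [−8 + √(8² + 4·64·51.88)] / (2·64) = (−8 + 115.522)/128 ≈ 0.8400.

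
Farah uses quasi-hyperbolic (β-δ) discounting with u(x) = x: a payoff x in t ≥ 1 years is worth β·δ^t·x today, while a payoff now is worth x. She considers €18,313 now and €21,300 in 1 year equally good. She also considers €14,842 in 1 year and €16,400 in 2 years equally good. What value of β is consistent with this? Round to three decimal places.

β ≈ 0.950

Both payoffs in the second observation are in the future, so β drops out: δ^1·14842 = δ^2·16400 ⇒ δ = 14842/16400 = 0.90500.
Now use the now-vs-future pair: 18313 = β·δ·21300 gives β = 18313/(0.90500·21300) ≈ 0.950.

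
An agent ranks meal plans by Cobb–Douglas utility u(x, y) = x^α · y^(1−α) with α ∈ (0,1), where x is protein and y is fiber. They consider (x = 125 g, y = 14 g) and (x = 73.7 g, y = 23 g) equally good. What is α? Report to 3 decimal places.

Indifference: 125^α · 14^(1−α) = 73.7^α · 23^(1−α).
(125/73.7)^α = (23/14)^(1−α); take logs: α·ln(125/73.7) = (1−α)·ln(23/14), i.e. α·0.528311 = (1−α)·0.496437.
With A = 0.528311 and B = 0.496437: α·A = (1−α)·B, so α = B/(A+B) = 0.496437/1.024748 ≈ 0.484.

α ≈ 0.484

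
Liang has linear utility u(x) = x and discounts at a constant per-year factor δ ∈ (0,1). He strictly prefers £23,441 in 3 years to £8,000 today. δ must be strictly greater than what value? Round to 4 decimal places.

δ > 0.6988

Under u(x) = x this choice says 8000 < δ^3·23441.
So δ^3 > 8000/23441 = 0.34128; taking the cube root of both positive sides preserves the inequality.
δ > (8000/23441)^(1/3) ≈ 0.6988.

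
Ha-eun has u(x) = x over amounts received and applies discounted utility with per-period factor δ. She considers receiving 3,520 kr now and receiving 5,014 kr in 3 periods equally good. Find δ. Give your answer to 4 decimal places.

δ ≈ 0.8888

Equating discounted utilities: u(3520) = δ^3·u(5014) ⇒ δ^3 = u(3520)/u(5014).
With u(x) = x: δ^3 = 3520/5014 = 0.70203.
So δ = 0.70203^(1/3) ≈ 0.8888.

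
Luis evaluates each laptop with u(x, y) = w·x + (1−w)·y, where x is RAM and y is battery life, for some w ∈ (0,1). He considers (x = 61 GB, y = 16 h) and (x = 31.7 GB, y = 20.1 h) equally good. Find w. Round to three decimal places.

Equating utilities: w·61 + (1−w)·16 = w·31.7 + (1−w)·20.1.
Rearranging, 29.3·w − 4.1·(1−w) = 0.
The marginal rate of substitution is 4.1/29.3, so w = 4.1/(29.3+4.1) = 0.123.

w = 0.123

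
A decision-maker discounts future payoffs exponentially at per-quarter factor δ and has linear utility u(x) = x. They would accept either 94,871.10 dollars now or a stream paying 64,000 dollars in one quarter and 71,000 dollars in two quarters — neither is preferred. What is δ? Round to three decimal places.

Equating present values: 94871.10 = 64000δ + 71000δ².
Rearranged: 71000δ² + 64000δ − 94871.10 = 0.
By the quadratic formula (taking the positive root), δ = (−64000 + √31039392400.00) / 142000 ≈ 0.790.

δ ≈ 0.790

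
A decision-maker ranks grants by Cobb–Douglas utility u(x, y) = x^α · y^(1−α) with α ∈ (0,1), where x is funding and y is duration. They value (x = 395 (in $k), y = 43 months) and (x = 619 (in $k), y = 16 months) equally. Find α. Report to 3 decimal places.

α ≈ 0.688

The Cobb–Douglas utilities coincide, so 395^α·43^(1−α) = 619^α·16^(1−α).
Rearrange to (395/619)^α = (16/43)^(1−α) and take logs: α·-0.449220 = (1−α)·-0.988611.
Thus α·(-1.437831) = -0.988611, so α = -0.988611/-1.437831 ≈ 0.688.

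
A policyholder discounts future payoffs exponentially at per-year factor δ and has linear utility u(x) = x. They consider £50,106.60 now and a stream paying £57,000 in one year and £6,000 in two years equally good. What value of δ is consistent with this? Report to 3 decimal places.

δ ≈ 0.810

Present value of the stream is 57000·δ + 6000·δ². Indifference gives 57000δ + 6000δ² = 50106.60.
So 6000δ² + 57000δ − 50106.60 = 0.
By the quadratic formula (taking the positive root), δ = (−57000 + √4451558400.00) / 12000 ≈ 0.810.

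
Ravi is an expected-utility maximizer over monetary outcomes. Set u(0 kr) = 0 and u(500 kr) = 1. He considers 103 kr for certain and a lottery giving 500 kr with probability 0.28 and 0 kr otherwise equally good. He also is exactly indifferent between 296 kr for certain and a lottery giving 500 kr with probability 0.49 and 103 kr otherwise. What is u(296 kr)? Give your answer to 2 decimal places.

The first gamble pins u(103 kr): it must equal 0.28·1 + 0.72·0 = 0.28.
The second indifference gives u(296 kr) = 0.49·u(500 kr) + 0.51·u(103 kr) = 0.49·1.00 + 0.51·0.28 = 0.6328.

0.63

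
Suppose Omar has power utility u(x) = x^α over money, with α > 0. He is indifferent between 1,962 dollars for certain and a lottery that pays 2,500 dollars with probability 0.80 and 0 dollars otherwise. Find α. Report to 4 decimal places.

EU(lottery) = 0.80·2500^α + 0.20·0 = 0.80·2500^α.
Setting u(1962) equal to that: 1962^α = 0.80·2500^α ⇒ (1962/2500)^α = 0.80.
Taking logs: α·ln(1962/2500) = ln(0.80), so α = -0.2231436 / -0.2423264 ≈ 0.9208.

α ≈ 0.9208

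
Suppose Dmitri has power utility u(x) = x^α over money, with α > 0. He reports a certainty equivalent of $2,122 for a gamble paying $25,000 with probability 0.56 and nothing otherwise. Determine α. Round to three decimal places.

Since u(0) = 0, the lottery's EU is 0.56·25000^α.
Equating: 2122^α = 0.56·25000^α, i.e. 0.0849^α = 0.56.
α = ln(0.56) / ln(2122/25000) = -0.579818/-2.466517 ≈ 0.235.

α ≈ 0.235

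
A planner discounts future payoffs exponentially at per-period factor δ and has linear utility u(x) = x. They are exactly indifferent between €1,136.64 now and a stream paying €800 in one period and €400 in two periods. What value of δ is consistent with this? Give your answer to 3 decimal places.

The stream is worth 800δ + 400δ² today, so 800δ + 400δ² = 1136.64.
So 400δ² + 800δ − 1136.64 = 0.
By the quadratic formula (taking the positive root), δ = (−800 + √2458624.00) / 800 ≈ 0.960.

δ ≈ 0.960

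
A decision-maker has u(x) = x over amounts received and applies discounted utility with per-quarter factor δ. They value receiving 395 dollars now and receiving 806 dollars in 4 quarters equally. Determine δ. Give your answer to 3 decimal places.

δ ≈ 0.837

Equating discounted utilities: u(395) = δ^4·u(806) ⇒ δ^4 = u(395)/u(806).
With u(x) = x: δ^4 = 395/806 = 0.49007.
Hence δ = (0.49007)^(1/4) = 0.83669.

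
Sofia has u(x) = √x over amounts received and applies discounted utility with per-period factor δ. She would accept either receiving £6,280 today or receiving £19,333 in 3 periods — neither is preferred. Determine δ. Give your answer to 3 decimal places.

δ ≈ 0.829

Indifference means u(6280) = δ^3 · u(19333), so δ^3 = u(6280)/u(19333).
Since u(x) = √x, δ^3 = √(6280/19333) = 0.56994.
So δ = 0.56994^(1/3) ≈ 0.829.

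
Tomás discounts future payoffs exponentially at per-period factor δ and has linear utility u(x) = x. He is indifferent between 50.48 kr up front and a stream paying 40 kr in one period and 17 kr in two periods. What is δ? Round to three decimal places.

Present value of the stream is 40·δ + 17·δ². Indifference gives 40δ + 17δ² = 50.48.
So 17δ² + 40δ − 50.48 = 0.
δ = (−40 + √(40² + 4·17·50.48)) / (2·17) = (−40 + √5032.64) / 34 ≈ 0.910.

δ ≈ 0.910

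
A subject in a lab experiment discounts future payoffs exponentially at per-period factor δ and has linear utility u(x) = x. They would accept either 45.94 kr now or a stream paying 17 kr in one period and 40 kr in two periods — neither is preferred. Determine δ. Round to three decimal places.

The stream is worth 17δ + 40δ² today, so 17δ + 40δ² = 45.94.
So 40δ² + 17δ − 45.94 = 0.
δ = (−17 + √(17² + 4·40·45.94)) / (2·40) = (−17 + √7639.40) / 80 ≈ 0.880.

δ ≈ 0.880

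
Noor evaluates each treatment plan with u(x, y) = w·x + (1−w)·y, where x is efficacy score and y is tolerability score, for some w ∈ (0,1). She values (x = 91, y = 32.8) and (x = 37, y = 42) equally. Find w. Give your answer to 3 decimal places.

Indifference: w·91 + (1−w)·32.8 = w·37 + (1−w)·42.
w·(91−37) = (1−w)·(42−32.8), i.e. w·54 = (1−w)·9.2.
The marginal rate of substitution is 9.2/54, so w = 9.2/(54+9.2) = 0.146.

w = 0.146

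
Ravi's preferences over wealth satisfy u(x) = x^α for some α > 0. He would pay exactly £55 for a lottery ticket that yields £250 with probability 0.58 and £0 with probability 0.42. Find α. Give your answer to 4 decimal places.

α ≈ 0.3598

Since u(0) = 0, the lottery's EU is 0.58·250^α.
Equating: 55^α = 0.58·250^α, i.e. 0.2200^α = 0.58.
α = ln(0.58) / ln(55/250) = -0.5447272/-1.5141277 ≈ 0.3598.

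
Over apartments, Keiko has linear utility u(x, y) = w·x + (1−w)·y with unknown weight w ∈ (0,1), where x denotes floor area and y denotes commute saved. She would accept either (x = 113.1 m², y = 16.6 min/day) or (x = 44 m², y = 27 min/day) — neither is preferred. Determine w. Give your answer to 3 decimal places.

w = 0.131

u(113.1,16.6) = u(44,27) means w·113.1 + (1−w)·16.6 = w·44 + (1−w)·27.
w·(113.1−44) = (1−w)·(27−16.6), i.e. w·69.1 = (1−w)·10.4.
So w/(1−w) = 10.4/69.1 = 0.1505, giving w = 10.4/(69.1+10.4) = 0.131.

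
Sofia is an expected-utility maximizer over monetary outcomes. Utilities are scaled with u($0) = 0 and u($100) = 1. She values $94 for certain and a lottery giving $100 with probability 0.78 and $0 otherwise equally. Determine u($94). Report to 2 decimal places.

0.78

u($94) equals the lottery's expected utility: 0.78·1 + 0.22·0 = 0.78.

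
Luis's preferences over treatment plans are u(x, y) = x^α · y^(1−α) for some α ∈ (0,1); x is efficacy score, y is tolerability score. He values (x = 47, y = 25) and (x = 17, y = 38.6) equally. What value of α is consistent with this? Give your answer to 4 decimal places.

The Cobb–Douglas utilities coincide, so 47^α·25^(1−α) = 17^α·38.6^(1−α).
(47/17)^α = (38.6/25)^(1−α); take logs: α·ln(47/17) = (1−α)·ln(38.6/25), i.e. α·1.0169343 = (1−α)·0.4343765.
With A = 1.0169343 and B = 0.4343765: α·A = (1−α)·B, so α = B/(A+B) = 0.4343765/1.4513108 ≈ 0.2993.

α ≈ 0.2993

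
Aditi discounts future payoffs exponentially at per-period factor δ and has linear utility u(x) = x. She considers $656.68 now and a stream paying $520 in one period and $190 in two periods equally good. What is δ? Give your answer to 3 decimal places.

δ ≈ 0.940

Present value of the stream is 520·δ + 190·δ². Indifference gives 520δ + 190δ² = 656.68.
That is, 190δ² + 520δ − 656.68 = 0, a quadratic in δ.
δ = (−520 + √(520² + 4·190·656.68)) / (2·190) = (−520 + √769476.80) / 380 ≈ 0.940.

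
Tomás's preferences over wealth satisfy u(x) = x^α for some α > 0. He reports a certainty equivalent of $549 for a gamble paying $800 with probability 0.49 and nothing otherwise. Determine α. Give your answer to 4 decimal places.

α ≈ 1.8946

Since u(0) = 0, the lottery's EU is 0.49·800^α.
Indifference: 549^α = 0.49·800^α, so (549/800)^α = 0.49.
Take logs: α = ln 0.49 / ln(549/800) ≈ 1.894621.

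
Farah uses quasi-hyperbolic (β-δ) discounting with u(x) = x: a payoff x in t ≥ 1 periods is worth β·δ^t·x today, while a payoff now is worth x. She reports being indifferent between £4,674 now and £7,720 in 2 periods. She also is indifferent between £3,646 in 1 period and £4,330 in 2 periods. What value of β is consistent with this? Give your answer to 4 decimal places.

Both payoffs in the second observation are in the future, so β drops out: δ^1·3646 = δ^2·4330 ⇒ δ = 3646/4330 = 0.84203.
Substituting δ into 4674 = β·δ^2·7720: β = 4674/(5473.622) ≈ 0.8539.

β ≈ 0.8539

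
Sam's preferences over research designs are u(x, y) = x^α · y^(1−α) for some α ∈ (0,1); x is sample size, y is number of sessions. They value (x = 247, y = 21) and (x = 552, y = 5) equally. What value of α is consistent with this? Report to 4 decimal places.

α ≈ 0.6409

The Cobb–Douglas utilities coincide, so 247^α·21^(1−α) = 552^α·5^(1−α).
Rearrange to (247/552)^α = (5/21)^(1−α) and take logs: α·-0.8041597 = (1−α)·-1.4350845.
With A = -0.8041597 and B = -1.4350845: α·A = (1−α)·B, so α = B/(A+B) = -1.4350845/-2.2392442 ≈ 0.6409.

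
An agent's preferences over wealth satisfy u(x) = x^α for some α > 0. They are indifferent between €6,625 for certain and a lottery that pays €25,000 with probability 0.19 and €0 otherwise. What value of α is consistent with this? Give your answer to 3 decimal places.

α ≈ 1.251

EU(lottery) = 0.19·25000^α + 0.81·0 = 0.19·25000^α.
Indifference: 6625^α = 0.19·25000^α, so (6625/25000)^α = 0.19.
α = ln(0.19) / ln(6625/25000) = -1.660731/-1.328025 ≈ 1.251.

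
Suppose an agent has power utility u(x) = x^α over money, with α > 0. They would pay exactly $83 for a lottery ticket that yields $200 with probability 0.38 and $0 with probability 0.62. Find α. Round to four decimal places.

EU(lottery) = 0.38·200^α + 0.62·0 = 0.38·200^α.
Setting u(83) equal to that: 83^α = 0.38·200^α ⇒ (83/200)^α = 0.38.
Take logs: α = ln 0.38 / ln(83/200) ≈ 1.100181.

α ≈ 1.1002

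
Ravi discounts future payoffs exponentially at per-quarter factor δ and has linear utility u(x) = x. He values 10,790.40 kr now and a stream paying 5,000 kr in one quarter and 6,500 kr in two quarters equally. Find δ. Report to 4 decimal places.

δ ≈ 0.9600

The stream is worth 5000δ + 6500δ² today, so 5000δ + 6500δ² = 10790.40.
Rearranged: 6500δ² + 5000δ − 10790.40 = 0.
The positive root is δ = [−5000 + √(5000² + 4·6500·10790.40)] / (2·6500) = (−5000 + 17480.000)/13000 ≈ 0.9600.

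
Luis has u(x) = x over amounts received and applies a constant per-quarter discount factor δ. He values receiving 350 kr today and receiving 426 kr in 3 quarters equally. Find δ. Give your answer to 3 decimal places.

δ ≈ 0.937

The payoff in 3 quarters is discounted by δ^3, so u(350) = δ^3·u(426) and δ^3 = u(350)/u(426).
With u(x) = x: δ^3 = 350/426 = 0.82160.
So δ = 0.82160^(1/3) ≈ 0.937.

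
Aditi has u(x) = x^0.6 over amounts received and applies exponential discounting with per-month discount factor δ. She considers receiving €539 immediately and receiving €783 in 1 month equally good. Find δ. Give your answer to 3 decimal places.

Equating discounted utilities: u(539) = δ·u(783) ⇒ δ = u(539)/u(783).
Since u(x) = x^0.6, δ = (539/783)^0.6 = 0.68838^0.6 = 0.79927.

δ ≈ 0.799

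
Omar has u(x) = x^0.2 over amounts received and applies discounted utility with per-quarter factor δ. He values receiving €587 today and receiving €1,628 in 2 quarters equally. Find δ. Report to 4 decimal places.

The payoff in 2 quarters is discounted by δ^2, so u(587) = δ^2·u(1628) and δ^2 = u(587)/u(1628).
Since u(x) = x^0.2, δ^2 = (587/1628)^0.2 = 0.36057^0.2 = 0.81545.
Taking the square root: δ = 0.81545^(1/2) ≈ 0.9030.

δ ≈ 0.9030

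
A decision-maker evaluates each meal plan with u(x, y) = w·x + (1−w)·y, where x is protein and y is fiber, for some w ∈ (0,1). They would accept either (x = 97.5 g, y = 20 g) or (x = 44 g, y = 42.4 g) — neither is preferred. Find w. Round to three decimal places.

Equating utilities: w·97.5 + (1−w)·20 = w·44 + (1−w)·42.4.
Collecting terms: w·53.5 = (1−w)·22.4.
The marginal rate of substitution is 22.4/53.5, so w = 22.4/(53.5+22.4) = 0.295.

w = 0.295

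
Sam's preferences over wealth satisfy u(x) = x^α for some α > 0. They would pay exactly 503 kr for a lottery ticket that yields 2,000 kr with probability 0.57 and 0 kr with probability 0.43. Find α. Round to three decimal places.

α ≈ 0.407

The lottery's expected utility is 0.57·u(2000) + 0.43·u(0) = 0.57·2000^α (since u(0) = 0 for α > 0).
Indifference: 503^α = 0.57·2000^α, so (503/2000)^α = 0.57.
α = ln(0.57) / ln(503/2000) = -0.562119/-1.380312 ≈ 0.407.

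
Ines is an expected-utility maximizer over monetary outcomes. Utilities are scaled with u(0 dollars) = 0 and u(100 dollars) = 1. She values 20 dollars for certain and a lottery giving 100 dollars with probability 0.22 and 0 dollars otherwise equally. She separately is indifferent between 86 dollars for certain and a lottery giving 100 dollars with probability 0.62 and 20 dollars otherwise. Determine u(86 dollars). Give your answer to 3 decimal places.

First, u(20 dollars) = 0.22·u(100 dollars) + 0.78·u(0 dollars) = 0.22.
Chaining: u(86 dollars) = 0.62·1.00 + 0.38·0.22 = 0.7036.

0.704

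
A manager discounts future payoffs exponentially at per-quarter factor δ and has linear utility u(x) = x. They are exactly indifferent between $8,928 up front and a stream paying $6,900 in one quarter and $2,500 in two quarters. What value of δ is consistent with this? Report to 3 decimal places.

δ ≈ 0.960

The stream is worth 6900δ + 2500δ² today, so 6900δ + 2500δ² = 8928.
So 2500δ² + 6900δ − 8928 = 0.
The positive root is δ = [−6900 + √(6900² + 4·2500·8928)] / (2·2500) = (−6900 + 11700.000)/5000 ≈ 0.960.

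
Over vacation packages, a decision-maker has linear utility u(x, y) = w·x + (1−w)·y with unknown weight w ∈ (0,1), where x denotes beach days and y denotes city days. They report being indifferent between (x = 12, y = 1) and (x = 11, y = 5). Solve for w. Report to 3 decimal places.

w = 0.800

Equating utilities: w·12 + (1−w)·1 = w·11 + (1−w)·5.
Collecting terms: w·1 = (1−w)·4.
So w/(1−w) = 4/1 = 4.0000, giving w = 4/(1+4) = 0.800.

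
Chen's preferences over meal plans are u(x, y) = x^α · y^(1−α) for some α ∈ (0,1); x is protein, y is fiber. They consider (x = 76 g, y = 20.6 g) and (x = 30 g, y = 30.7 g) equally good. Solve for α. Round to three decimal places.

Indifference: 76^α · 20.6^(1−α) = 30^α · 30.7^(1−α).
Taking logs: α·ln 76 + (1−α)·ln 20.6 = α·ln 30 + (1−α)·ln 30.7, i.e. α·0.929536 = (1−α)·0.398972.
With A = 0.929536 and B = 0.398972: α·A = (1−α)·B, so α = B/(A+B) = 0.398972/1.328508 ≈ 0.300.

α ≈ 0.300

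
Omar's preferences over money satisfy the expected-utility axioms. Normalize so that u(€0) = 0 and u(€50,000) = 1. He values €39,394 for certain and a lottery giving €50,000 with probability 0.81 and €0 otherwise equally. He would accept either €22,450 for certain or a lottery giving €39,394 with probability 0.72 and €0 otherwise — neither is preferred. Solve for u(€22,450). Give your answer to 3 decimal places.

0.583

The first gamble pins u(€39,394): it must equal 0.81·1 + 0.19·0 = 0.81.
The second indifference gives u(€22,450) = 0.72·u(€39,394) + 0.28·u(€0) = 0.72·0.81 + 0.28·0.00 = 0.5832.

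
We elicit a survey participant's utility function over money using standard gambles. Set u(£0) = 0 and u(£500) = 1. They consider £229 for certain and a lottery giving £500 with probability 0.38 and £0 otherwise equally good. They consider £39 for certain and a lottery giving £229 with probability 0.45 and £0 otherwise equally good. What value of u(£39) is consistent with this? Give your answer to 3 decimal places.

First, u(£229) = 0.38·u(£500) + 0.62·u(£0) = 0.38.
Chaining: u(£39) = 0.45·0.38 + 0.55·0.00 = 0.1710.

0.171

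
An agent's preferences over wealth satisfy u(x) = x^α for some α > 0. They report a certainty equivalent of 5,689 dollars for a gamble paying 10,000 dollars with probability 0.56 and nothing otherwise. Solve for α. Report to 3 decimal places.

EU(lottery) = 0.56·10000^α + 0.44·0 = 0.56·10000^α.
Equating: 5689^α = 0.56·10000^α, i.e. 0.5689^α = 0.56.
Taking logs: α·ln(5689/10000) = ln(0.56), so α = -0.579818 / -0.564051 ≈ 1.028.

α ≈ 1.028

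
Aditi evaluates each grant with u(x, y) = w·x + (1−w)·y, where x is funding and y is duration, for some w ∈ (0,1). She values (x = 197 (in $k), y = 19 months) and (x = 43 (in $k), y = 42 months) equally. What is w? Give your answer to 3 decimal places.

Indifference: w·197 + (1−w)·19 = w·43 + (1−w)·42.
Rearranging, 154·w − 23·(1−w) = 0.
The marginal rate of substitution is 23/154, so w = 23/(154+23) = 0.130.

w = 0.130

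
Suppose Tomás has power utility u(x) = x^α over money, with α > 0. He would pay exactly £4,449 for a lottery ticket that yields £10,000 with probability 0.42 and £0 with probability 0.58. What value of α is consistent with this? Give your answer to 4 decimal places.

α ≈ 1.0711

The lottery's expected utility is 0.42·u(10000) + 0.58·u(0) = 0.42·10000^α (since u(0) = 0 for α > 0).
Equating: 4449^α = 0.42·10000^α, i.e. 0.4449^α = 0.42.
Take logs: α = ln 0.42 / ln(4449/10000) ≈ 1.071113.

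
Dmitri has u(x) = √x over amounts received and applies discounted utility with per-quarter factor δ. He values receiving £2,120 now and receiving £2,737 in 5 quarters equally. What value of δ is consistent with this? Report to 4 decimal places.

Indifference means u(2120) = δ^5 · u(2737), so δ^5 = u(2120)/u(2737).
With u(x) = √x: δ^5 = √2120/√2737 = √(2120/2737) = 0.88010.
Hence δ = (0.88010)^(1/5) = 0.974779.

δ ≈ 0.9748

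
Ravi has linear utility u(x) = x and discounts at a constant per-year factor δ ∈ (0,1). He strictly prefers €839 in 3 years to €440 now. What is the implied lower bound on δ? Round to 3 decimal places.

Comparing present values: 440 < δ^3·839.
Dividing by 839: δ^3 > 0.52443. Both sides are positive, so the cube root keeps the direction.
δ > (440/839)^(1/3) ≈ 0.806.

δ > 0.806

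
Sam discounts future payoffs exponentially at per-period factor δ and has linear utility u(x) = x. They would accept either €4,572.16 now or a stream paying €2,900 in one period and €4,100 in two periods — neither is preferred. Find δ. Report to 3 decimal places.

δ ≈ 0.760

Present value of the stream is 2900·δ + 4100·δ². Indifference gives 2900δ + 4100δ² = 4572.16.
Rearranged: 4100δ² + 2900δ − 4572.16 = 0.
δ = (−2900 + √(2900² + 4·4100·4572.16)) / (2·4100) = (−2900 + √83393424.00) / 8200 ≈ 0.760.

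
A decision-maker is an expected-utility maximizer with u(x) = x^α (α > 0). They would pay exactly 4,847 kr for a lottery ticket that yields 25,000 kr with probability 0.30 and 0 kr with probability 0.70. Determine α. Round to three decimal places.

α ≈ 0.734

The lottery's expected utility is 0.30·u(25000) + 0.70·u(0) = 0.30·25000^α (since u(0) = 0 for α > 0).
Indifference: 4847^α = 0.30·25000^α, so (4847/25000)^α = 0.30.
Take logs: α = ln 0.30 / ln(4847/25000) ≈ 0.73390.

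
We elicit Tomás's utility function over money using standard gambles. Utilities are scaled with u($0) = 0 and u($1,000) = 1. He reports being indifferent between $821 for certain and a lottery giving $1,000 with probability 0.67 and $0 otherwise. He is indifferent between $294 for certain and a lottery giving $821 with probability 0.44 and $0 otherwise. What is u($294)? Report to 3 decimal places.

The first gamble pins u($821): it must equal 0.67·1 + 0.33·0 = 0.67.
Then u($294) = 0.44·u($821) + 0.56·u($0) = 0.44·0.67 + 0.56·0.00 = 0.2948.

0.295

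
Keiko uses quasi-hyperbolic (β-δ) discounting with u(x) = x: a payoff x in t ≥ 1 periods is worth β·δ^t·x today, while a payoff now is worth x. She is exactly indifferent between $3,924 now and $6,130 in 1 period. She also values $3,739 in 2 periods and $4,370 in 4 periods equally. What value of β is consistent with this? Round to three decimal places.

The second indifference involves only future payoffs, so β cancels: β·δ^2·3739 = β·δ^4·4370, giving δ^2 = 3739/4370 = 0.85561, so δ = 0.92499.
The first indifference: 3924 = β·δ·6130, so β = 3924/(δ·6130) = 3924/(0.92499·6130) ≈ 0.692.

β ≈ 0.692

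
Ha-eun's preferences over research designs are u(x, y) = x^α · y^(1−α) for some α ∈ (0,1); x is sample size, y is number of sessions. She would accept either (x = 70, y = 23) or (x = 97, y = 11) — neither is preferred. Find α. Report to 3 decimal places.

α ≈ 0.693

Indifference: 70^α · 23^(1−α) = 97^α · 11^(1−α).
Taking logs: α·ln 70 + (1−α)·ln 23 = α·ln 97 + (1−α)·ln 11, i.e. α·-0.326216 = (1−α)·-0.737599.
With A = -0.326216 and B = -0.737599: α·A = (1−α)·B, so α = B/(A+B) = -0.737599/-1.063815 ≈ 0.693.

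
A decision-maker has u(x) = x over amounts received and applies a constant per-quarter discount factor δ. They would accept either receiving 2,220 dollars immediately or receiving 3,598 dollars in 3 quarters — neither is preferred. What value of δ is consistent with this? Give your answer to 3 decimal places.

δ ≈ 0.851

Indifference means u(2220) = δ^3 · u(3598), so δ^3 = u(2220)/u(3598).
With u(x) = x: δ^3 = 2220/3598 = 0.61701.
So δ = 0.61701^(1/3) ≈ 0.851.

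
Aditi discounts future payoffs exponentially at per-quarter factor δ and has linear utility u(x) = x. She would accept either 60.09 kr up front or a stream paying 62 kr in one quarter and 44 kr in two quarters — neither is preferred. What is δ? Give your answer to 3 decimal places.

The stream is worth 62δ + 44δ² today, so 62δ + 44δ² = 60.09.
So 44δ² + 62δ − 60.09 = 0.
δ = (−62 + √(62² + 4·44·60.09)) / (2·44) = (−62 + √14419.84) / 88 ≈ 0.660.

δ ≈ 0.660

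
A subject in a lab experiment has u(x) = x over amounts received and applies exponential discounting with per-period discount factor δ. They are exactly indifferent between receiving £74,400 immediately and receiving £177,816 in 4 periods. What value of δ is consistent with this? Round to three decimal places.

Indifference means u(74400) = δ^4 · u(177816), so δ^4 = u(74400)/u(177816).
With u(x) = x: δ^4 = 74400/177816 = 0.41841.
Taking the 4th root: δ = 0.41841^(1/4) ≈ 0.804.

δ ≈ 0.804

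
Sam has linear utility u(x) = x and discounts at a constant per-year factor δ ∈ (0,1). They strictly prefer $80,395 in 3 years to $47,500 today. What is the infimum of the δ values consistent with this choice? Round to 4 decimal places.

δ > 0.8391

The preference means 47500 < δ^3·80395.
So δ^3 > 47500/80395 = 0.59083; taking the cube root of both positive sides preserves the inequality.
δ > 0.59083^(1/3) = 0.8391.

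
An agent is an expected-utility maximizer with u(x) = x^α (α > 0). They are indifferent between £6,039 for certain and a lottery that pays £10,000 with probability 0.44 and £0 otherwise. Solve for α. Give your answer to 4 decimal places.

Since u(0) = 0, the lottery's EU is 0.44·10000^α.
Indifference: 6039^α = 0.44·10000^α, so (6039/10000)^α = 0.44.
Take logs: α = ln 0.44 / ln(6039/10000) ≈ 1.627810.

α ≈ 1.6278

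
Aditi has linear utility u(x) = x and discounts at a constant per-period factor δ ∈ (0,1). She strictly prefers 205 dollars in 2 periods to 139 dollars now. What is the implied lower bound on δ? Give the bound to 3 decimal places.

Comparing present values: 139 < δ^2·205.
So δ^2 > 139/205 = 0.67805; taking the square root of both positive sides preserves the inequality.
δ > (139/205)^(1/2) ≈ 0.823.

δ > 0.823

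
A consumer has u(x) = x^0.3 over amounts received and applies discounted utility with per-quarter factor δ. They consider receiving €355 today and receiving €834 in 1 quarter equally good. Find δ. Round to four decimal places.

δ ≈ 0.7740

Equating discounted utilities: u(355) = δ·u(834) ⇒ δ = u(355)/u(834).
With u(x) = x^0.3: δ = 355^0.3/834^0.3 = (355/834)^0.3 = 0.77396.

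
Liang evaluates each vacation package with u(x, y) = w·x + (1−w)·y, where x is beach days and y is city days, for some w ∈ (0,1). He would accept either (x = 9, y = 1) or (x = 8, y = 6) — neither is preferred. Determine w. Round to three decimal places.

Equating utilities: w·9 + (1−w)·1 = w·8 + (1−w)·6.
Rearranging, 1·w − 5·(1−w) = 0.
The marginal rate of substitution is 5/1, so w = 5/(1+5) = 0.833.

w = 0.833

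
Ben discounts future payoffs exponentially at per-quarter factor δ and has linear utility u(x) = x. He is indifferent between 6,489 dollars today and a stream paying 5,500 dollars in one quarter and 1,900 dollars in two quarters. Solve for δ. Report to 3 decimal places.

The stream is worth 5500δ + 1900δ² today, so 5500δ + 1900δ² = 6489.
Rearranged: 1900δ² + 5500δ − 6489 = 0.
The positive root is δ = [−5500 + √(5500² + 4·1900·6489)] / (2·1900) = (−5500 + 8920.000)/3800 ≈ 0.900.

δ ≈ 0.900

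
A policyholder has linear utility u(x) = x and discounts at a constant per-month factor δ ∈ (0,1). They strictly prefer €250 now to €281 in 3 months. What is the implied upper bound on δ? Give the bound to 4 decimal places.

δ < 0.9618

Under u(x) = x this choice says 250 > δ^3·281.
Dividing by 281: δ^3 < 0.88968. Both sides are positive, so the cube root keeps the direction.
δ < 0.88968^(1/3) = 0.9618.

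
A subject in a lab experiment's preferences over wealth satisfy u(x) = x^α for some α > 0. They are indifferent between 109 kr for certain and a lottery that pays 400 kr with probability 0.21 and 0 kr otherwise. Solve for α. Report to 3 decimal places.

α ≈ 1.200

Since u(0) = 0, the lottery's EU is 0.21·400^α.
Indifference: 109^α = 0.21·400^α, so (109/400)^α = 0.21.
Take logs: α = ln 0.21 / ln(109/400) ≈ 1.20039.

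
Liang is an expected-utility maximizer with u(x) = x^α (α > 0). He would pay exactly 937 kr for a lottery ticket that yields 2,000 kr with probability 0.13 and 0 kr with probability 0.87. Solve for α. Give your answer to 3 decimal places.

α ≈ 2.691

EU(lottery) = 0.13·2000^α + 0.87·0 = 0.13·2000^α.
Setting u(937) equal to that: 937^α = 0.13·2000^α ⇒ (937/2000)^α = 0.13.
α = ln(0.13) / ln(937/2000) = -2.040221/-0.758219 ≈ 2.691.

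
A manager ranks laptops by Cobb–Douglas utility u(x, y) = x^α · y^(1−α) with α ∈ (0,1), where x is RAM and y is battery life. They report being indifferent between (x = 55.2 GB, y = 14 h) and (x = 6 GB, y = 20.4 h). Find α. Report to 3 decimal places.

The Cobb–Douglas utilities coincide, so 55.2^α·14^(1−α) = 6^α·20.4^(1−α).
Taking logs: α·ln 55.2 + (1−α)·ln 14 = α·ln 6 + (1−α)·ln 20.4, i.e. α·2.219203 = (1−α)·0.376478.
Thus α·(2.595681) = 0.376478, so α = 0.376478/2.595681 ≈ 0.145.

α ≈ 0.145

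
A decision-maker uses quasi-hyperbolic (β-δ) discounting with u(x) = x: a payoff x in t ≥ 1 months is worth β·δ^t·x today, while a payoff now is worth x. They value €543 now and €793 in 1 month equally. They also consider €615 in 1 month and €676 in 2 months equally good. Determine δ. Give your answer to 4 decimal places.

δ ≈ 0.9098

From the later pair, β·δ^1·615 = β·δ^2·676; dividing through, δ = 615/676 = 0.90976.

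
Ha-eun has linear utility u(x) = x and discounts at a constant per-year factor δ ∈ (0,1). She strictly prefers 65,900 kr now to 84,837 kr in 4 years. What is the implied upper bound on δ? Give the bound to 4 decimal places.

Under u(x) = x this choice says 65900 > δ^4·84837.
So δ^4 < 65900/84837 = 0.77678; taking the 4th root of both positive sides preserves the inequality.
δ < (65900/84837)^(1/4) ≈ 0.9388.

δ < 0.9388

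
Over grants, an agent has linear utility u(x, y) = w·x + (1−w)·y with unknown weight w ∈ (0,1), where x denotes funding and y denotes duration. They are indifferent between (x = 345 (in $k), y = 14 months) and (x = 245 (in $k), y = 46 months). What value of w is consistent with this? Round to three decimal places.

w = 0.242

u(345,14) = u(245,46) means w·345 + (1−w)·14 = w·245 + (1−w)·46.
Rearranging, 100·w − 32·(1−w) = 0.
So w/(1−w) = 32/100 = 0.3200, giving w = 32/(100+32) = 0.242.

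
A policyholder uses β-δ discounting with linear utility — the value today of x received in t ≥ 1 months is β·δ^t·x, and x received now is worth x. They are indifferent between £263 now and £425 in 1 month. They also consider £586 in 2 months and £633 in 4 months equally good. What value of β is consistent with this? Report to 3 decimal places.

β ≈ 0.643

From the later pair, β·δ^2·586 = β·δ^4·633; dividing through, δ^2 = 586/633 = 0.92575, so δ = 0.96216.
The first indifference: 263 = β·δ·425, so β = 263/(δ·425) = 263/(0.96216·425) ≈ 0.643.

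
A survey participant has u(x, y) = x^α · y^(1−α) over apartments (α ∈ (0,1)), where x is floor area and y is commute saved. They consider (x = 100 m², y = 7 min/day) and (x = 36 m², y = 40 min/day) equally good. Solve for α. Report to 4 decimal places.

α ≈ 0.6305

Indifference: 100^α · 7^(1−α) = 36^α · 40^(1−α).
Rearrange to (100/36)^α = (40/7)^(1−α) and take logs: α·1.0216512 = (1−α)·1.7429693.
So α/(1−α) = (1.7429693)/(1.0216512) = 1.7060317, and α = 1.7060317/2.7060317 ≈ 0.6305.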